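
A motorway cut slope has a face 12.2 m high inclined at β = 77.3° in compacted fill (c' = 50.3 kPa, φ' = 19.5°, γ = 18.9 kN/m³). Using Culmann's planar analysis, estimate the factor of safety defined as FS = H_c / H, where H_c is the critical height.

FS = 1.72

H_c = (4c'/γ) · sinβ cosφ' / [1 − cos(β − φ')]
    = (4·50.3/18.9) · sin77.3°·cos19.5° / [1 − cos57.8°]
    = 10.646 · 0.9196 / 0.4671 = 20.96 m
FS = H_c / H = 20.96 / 12.2 = 1.718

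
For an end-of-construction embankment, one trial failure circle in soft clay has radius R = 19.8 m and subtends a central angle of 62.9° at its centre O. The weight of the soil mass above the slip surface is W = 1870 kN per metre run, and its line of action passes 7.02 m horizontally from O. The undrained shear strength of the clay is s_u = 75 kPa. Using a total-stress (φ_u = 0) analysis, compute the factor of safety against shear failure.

FS = 2.46

Taking moments about the centre O, the resisting moment is provided by the undrained shear strength acting along the arc:
Arc length L_a = R·θ = 19.8·(62.9°·π/180) = 19.8·1.0978 = 21.74 m
M_R = s_u·L_a·R = 75·21.74·19.8 = 32279.0 kN·m/m
M_D = W·d = 1870·7.02 = 13127.4 kN·m/m
FS = M_R / M_D = 32279.0 / 13127.4 = 2.459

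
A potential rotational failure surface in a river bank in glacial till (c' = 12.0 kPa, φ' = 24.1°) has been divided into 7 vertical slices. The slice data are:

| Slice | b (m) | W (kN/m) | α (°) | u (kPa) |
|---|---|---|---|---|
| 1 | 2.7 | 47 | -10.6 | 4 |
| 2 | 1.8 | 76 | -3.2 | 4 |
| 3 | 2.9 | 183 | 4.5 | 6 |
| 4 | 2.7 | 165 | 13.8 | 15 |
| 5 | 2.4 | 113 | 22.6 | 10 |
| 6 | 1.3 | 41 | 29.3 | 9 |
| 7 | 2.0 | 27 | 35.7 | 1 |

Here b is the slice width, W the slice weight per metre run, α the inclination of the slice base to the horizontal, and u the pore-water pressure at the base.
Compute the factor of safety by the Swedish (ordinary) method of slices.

FS = 3.57

Ordinary method of slices: FS = Σ[c'·Δl_i + (W_i cosα_i − u_i·Δl_i)·tanφ'] / Σ W_i sinα_i, with Δl_i = b_i / cosα_i.
Slice 1: Δl = 2.7/cos(-10.6°) = 2.747 m; N'_1 = 47·cos(-10.6°) − 4·2.747 = 35.2; c'Δl = 32.96; W sinα = -8.6
Slice 2: Δl = 1.8/cos(-3.2°) = 1.803 m; N'_2 = 76·cos(-3.2°) − 4·1.803 = 68.7; c'Δl = 21.63; W sinα = -4.2
Slice 3: Δl = 2.9/cos4.5° = 2.909 m; N'_3 = 183·cos4.5° − 6·2.909 = 165.0; c'Δl = 34.91; W sinα = 14.4
Slice 4: Δl = 2.7/cos13.8° = 2.780 m; N'_4 = 165·cos13.8° − 15·2.780 = 118.5; c'Δl = 33.36; W sinα = 39.4
Slice 5: Δl = 2.4/cos22.6° = 2.600 m; N'_5 = 113·cos22.6° − 10·2.600 = 78.3; c'Δl = 31.20; W sinα = 43.4
Slice 6: Δl = 1.3/cos29.3° = 1.491 m; N'_6 = 41·cos29.3° − 9·1.491 = 22.3; c'Δl = 17.89; W sinα = 20.1
Slice 7: Δl = 2.0/cos35.7° = 2.463 m; N'_7 = 27·cos35.7° − 1·2.463 = 19.5; c'Δl = 29.55; W sinα = 15.8
Σc'Δl = 201.5 kN/m; ΣN' = 507.5 kN/m; ΣW sinα = 120.1 kN/m
Resisting = 201.5 + 507.5·tan24.1° = 201.5 + 227.0 = 428.5 kN/m
FS = 428.5 / 120.1 = 3.569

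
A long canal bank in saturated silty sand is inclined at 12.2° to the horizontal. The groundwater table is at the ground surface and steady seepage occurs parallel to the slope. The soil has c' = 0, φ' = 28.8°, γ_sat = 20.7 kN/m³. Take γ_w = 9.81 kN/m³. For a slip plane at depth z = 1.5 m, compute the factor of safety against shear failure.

FS = 1.34

With seepage parallel to the slope and the water table at the surface, the effective normal stress on the slip plane uses the buoyant unit weight γ' = γ_sat − γ_w while the driving shear stress uses γ_sat:
FS = [c' + γ' z cos²β tanφ'] / [γ_sat z sinβ cosβ]
(For c' = 0 this reduces to FS = (γ'/γ_sat)·tanφ'/tanβ.)
γ' = 20.7 − 9.81 = 10.89 kN/m³
Numerator = 0.0 + 10.89·1.5·cos²12.2°·tan28.8° = 0.0 + 10.89·1.5·0.9553·0.5498 = 8.579 kPa
Denominator = 20.7·1.5·sin12.2°·cos12.2° = 20.7·1.5·0.2113·0.9774 = 6.413 kPa
FS = 8.579 / 6.413 = 1.338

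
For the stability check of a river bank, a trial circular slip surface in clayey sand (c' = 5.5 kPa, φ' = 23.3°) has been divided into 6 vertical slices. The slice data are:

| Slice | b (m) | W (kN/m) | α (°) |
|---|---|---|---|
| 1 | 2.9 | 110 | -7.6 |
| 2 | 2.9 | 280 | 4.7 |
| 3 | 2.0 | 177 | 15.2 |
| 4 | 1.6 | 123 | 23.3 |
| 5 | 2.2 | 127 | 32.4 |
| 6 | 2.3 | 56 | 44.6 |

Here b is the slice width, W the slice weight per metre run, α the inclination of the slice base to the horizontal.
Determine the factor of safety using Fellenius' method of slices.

Ordinary method of slices: FS = Σ[c'·Δl_i + (W_i cosα_i)·tanφ'] / Σ W_i sinα_i, with Δl_i = b_i / cosα_i.
Slice 1: Δl = 2.9/cos(-7.6°) = 2.926 m; N'_1 = 110·cos(-7.6°) = 109.0; c'Δl = 16.09; W sinα = -14.5
Slice 2: Δl = 2.9/cos4.7° = 2.910 m; N'_2 = 280·cos4.7° = 279.1; c'Δl = 16.00; W sinα = 22.9
Slice 3: Δl = 2.0/cos15.2° = 2.073 m; N'_3 = 177·cos15.2° = 170.8; c'Δl = 11.40; W sinα = 46.4
Slice 4: Δl = 1.6/cos23.3° = 1.742 m; N'_4 = 123·cos23.3° = 113.0; c'Δl = 9.58; W sinα = 48.7
Slice 5: Δl = 2.2/cos32.4° = 2.606 m; N'_5 = 127·cos32.4° = 107.2; c'Δl = 14.33; W sinα = 68.1
Slice 6: Δl = 2.3/cos44.6° = 3.230 m; N'_6 = 56·cos44.6° = 39.9; c'Δl = 17.77; W sinα = 39.3
Σc'Δl = 85.2 kN/m; ΣN' = 819.0 kN/m; ΣW sinα = 210.8 kN/m
Resisting = 85.2 + 819.0·tan23.3° = 85.2 + 352.7 = 437.9 kN/m
FS = 437.9 / 210.8 = 2.077

FS = 2.08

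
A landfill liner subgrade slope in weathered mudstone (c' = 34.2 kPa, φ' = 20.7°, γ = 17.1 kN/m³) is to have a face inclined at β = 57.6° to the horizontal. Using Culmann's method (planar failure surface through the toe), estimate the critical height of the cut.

H_c = 31.54 m

Culmann's analysis gives the critical failure plane at α_cr = (β + φ')/2 = (57.6 + 20.7)/2 = 39.1°, and the critical height
H_c = (4c'/γ) · sinβ cosφ' / [1 − cos(β − φ')]
    = (4·34.2/17.1) · sin57.6°·cos20.7° / [1 − cos(36.9°)]
    = 8.000 · 0.8443·0.9354 / [1 − 0.7997]
    = 8.000 · 0.7898 / 0.2003
    = 31.54 m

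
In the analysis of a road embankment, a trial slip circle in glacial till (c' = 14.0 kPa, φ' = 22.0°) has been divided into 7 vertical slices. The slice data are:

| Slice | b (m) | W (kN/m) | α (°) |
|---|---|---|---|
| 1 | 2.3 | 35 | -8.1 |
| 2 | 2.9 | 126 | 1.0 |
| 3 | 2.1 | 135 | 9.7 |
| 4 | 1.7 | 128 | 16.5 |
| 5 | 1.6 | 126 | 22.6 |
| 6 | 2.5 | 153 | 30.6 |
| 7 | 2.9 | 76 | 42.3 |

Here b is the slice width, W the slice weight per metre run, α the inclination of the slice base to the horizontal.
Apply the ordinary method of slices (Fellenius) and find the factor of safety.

Ordinary method of slices: FS = Σ[c'·Δl_i + (W_i cosα_i)·tanφ'] / Σ W_i sinα_i, with Δl_i = b_i / cosα_i.
Slice 1: Δl = 2.3/cos(-8.1°) = 2.323 m; N'_1 = 35·cos(-8.1°) = 34.7; c'Δl = 32.52; W sinα = -4.9
Slice 2: Δl = 2.9/cos1.0° = 2.900 m; N'_2 = 126·cos1.0° = 126.0; c'Δl = 40.61; W sinα = 2.2
Slice 3: Δl = 2.1/cos9.7° = 2.130 m; N'_3 = 135·cos9.7° = 133.1; c'Δl = 29.83; W sinα = 22.7
Slice 4: Δl = 1.7/cos16.5° = 1.773 m; N'_4 = 128·cos16.5° = 122.7; c'Δl = 24.82; W sinα = 36.4
Slice 5: Δl = 1.6/cos22.6° = 1.733 m; N'_5 = 126·cos22.6° = 116.3; c'Δl = 24.26; W sinα = 48.4
Slice 6: Δl = 2.5/cos30.6° = 2.904 m; N'_6 = 153·cos30.6° = 131.7; c'Δl = 40.66; W sinα = 77.9
Slice 7: Δl = 2.9/cos42.3° = 3.921 m; N'_7 = 76·cos42.3° = 56.2; c'Δl = 54.89; W sinα = 51.1
Σc'Δl = 247.6 kN/m; ΣN' = 720.7 kN/m; ΣW sinα = 233.8 kN/m
Resisting = 247.6 + 720.7·tan22.0° = 247.6 + 291.2 = 538.8 kN/m
FS = 538.8 / 233.8 = 2.304

FS = 2.30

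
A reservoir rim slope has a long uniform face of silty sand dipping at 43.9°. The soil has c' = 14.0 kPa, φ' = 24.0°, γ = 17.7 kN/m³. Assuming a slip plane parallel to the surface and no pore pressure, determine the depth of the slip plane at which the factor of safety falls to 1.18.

z = 2.21 m

Setting FS = 1.18 in FS = [c' + γz cos²β tanφ'] / [γz sinβ cosβ] and solving for z:
z = c' / [γ cosβ (FS·sinβ − cosβ·tanφ')]
  = 14.0 / [17.7·cos43.9°·(1.18·sin43.9° − cos43.9°·tan24.0°)]
  = 14.0 / [17.7·0.7206·(1.18·0.6934 − 0.7206·0.4452)]
  = 14.0 / 6.3438 = 2.207 m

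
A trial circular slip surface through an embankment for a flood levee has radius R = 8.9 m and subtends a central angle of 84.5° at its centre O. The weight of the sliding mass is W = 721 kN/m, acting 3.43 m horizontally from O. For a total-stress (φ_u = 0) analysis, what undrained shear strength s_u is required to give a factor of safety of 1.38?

s_u = 29.2 kPa

FS = s_u·L_a·R / (W·d), so s_u = FS·W·d / (L_a·R).
Arc length L_a = R·θ = 8.9·(84.5°·π/180) = 8.9·1.4748 = 13.13 m
s_u = 1.38·721·3.43 / (13.13·8.9) = 3412.8 / 116.82 = 29.21 kPa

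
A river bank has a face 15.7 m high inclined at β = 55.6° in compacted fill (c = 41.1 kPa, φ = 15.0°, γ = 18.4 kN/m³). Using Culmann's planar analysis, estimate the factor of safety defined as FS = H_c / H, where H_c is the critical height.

H_c = (4c/γ) · sinβ cosφ / [1 − cos(β − φ)]
    = (4·41.1/18.4) · sin55.6°·cos15.0° / [1 − cos40.6°]
    = 8.935 · 0.7970 / 0.2407 = 29.58 m
FS = H_c / H = 29.58 / 15.7 = 1.884

FS = 1.88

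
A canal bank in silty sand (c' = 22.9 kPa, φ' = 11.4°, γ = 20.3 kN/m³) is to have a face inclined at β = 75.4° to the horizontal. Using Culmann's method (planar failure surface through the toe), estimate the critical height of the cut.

H_c = 7.62 m

Culmann's analysis gives the critical failure plane at α_cr = (β + φ')/2 = (75.4 + 11.4)/2 = 43.4°, and the critical height
H_c = (4c'/γ) · sinβ cosφ' / [1 − cos(β − φ')]
    = (4·22.9/20.3) · sin75.4°·cos11.4° / [1 − cos(64.0°)]
    = 4.512 · 0.9677·0.9803 / [1 − 0.4384]
    = 4.512 · 0.9486 / 0.5616
    = 7.62 m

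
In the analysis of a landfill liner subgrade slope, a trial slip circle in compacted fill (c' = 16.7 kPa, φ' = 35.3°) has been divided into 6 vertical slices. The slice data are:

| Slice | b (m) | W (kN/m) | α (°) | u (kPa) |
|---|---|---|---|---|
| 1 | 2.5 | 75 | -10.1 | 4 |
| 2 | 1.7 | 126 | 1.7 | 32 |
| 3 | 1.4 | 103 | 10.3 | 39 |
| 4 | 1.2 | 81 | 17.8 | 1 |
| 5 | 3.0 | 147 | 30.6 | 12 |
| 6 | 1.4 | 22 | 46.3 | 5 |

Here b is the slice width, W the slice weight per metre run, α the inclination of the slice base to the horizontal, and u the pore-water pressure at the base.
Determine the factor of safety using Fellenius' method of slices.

FS = 3.64

Ordinary method of slices: FS = Σ[c'·Δl_i + (W_i cosα_i − u_i·Δl_i)·tanφ'] / Σ W_i sinα_i, with Δl_i = b_i / cosα_i.
Slice 1: Δl = 2.5/cos(-10.1°) = 2.539 m; N'_1 = 75·cos(-10.1°) − 4·2.539 = 63.7; c'Δl = 42.41; W sinα = -13.2
Slice 2: Δl = 1.7/cos1.7° = 1.701 m; N'_2 = 126·cos1.7° − 32·1.701 = 71.5; c'Δl = 28.40; W sinα = 3.7
Slice 3: Δl = 1.4/cos10.3° = 1.423 m; N'_3 = 103·cos10.3° − 39·1.423 = 45.8; c'Δl = 23.76; W sinα = 18.4
Slice 4: Δl = 1.2/cos17.8° = 1.260 m; N'_4 = 81·cos17.8° − 1·1.260 = 75.9; c'Δl = 21.05; W sinα = 24.8
Slice 5: Δl = 3.0/cos30.6° = 3.485 m; N'_5 = 147·cos30.6° − 12·3.485 = 84.7; c'Δl = 58.21; W sinα = 74.8
Slice 6: Δl = 1.4/cos46.3° = 2.026 m; N'_6 = 22·cos46.3° − 5·2.026 = 5.1; c'Δl = 33.84; W sinα = 15.9
Σc'Δl = 207.7 kN/m; ΣN' = 346.7 kN/m; ΣW sinα = 124.5 kN/m
Resisting = 207.7 + 346.7·tan35.3° = 207.7 + 245.5 = 453.1 kN/m
FS = 453.1 / 124.5 = 3.640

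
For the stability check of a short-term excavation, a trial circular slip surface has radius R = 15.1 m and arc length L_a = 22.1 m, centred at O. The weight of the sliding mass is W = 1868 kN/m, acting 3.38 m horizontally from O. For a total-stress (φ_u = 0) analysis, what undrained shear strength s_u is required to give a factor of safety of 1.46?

FS = s_u·L_a·R / (W·d), so s_u = FS·W·d / (L_a·R).
s_u = 1.46·1868·3.38 / (22.10·15.1) = 9218.2 / 333.71 = 27.62 kPa

s_u = 27.6 kPa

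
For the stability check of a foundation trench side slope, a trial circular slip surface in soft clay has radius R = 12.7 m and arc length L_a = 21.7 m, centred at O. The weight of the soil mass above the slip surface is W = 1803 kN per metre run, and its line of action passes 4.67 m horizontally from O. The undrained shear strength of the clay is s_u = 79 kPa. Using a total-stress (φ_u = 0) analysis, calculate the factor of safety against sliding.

Taking moments about the centre O, the resisting moment is provided by the undrained shear strength acting along the arc:
M_R = s_u·L_a·R = 79·21.70·12.7 = 21771.6 kN·m/m
M_D = W·d = 1803·4.67 = 8420.0 kN·m/m
FS = M_R / M_D = 21771.6 / 8420.0 = 2.586

FS = 2.59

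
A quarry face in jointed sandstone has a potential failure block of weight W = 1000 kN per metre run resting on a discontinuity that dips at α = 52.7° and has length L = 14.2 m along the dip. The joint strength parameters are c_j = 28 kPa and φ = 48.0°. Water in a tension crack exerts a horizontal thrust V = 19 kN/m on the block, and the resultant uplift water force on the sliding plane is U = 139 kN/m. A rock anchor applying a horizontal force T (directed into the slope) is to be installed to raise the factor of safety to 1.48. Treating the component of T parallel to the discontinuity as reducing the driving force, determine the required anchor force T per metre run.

T = 166 kN/m

Resolving forces along and normal to the sliding plane, with the horizontal anchor force T adding T·sinα to the effective normal force and T·cosα acting up the plane against the driving force:
FS = [c_jL + (W cosα − U − V sinα + T sinα) tanφ] / [W sinα + V cosα − T cosα]
Without the anchor: N' = 451.9 kN/m, driving T_d = 807.0 kN/m, resisting R = 28·14.2 + 451.9·tan48.0° = 899.5 kN/m, FS = 1.11.
Setting FS = 1.48 and solving for T:
1.48·(807.0 − T cos52.7°) = 899.5 + T sin52.7°·tan48.0°
T·(sin52.7°·tan48.0° + 1.48·cos52.7°) = 1.48·807.0 − 899.5
T·(0.7955·1.1106 + 1.48·0.6060) = 1194.3 − 899.5 = 294.9
T·1.7803 = 294.9
T = 165.6 kN/m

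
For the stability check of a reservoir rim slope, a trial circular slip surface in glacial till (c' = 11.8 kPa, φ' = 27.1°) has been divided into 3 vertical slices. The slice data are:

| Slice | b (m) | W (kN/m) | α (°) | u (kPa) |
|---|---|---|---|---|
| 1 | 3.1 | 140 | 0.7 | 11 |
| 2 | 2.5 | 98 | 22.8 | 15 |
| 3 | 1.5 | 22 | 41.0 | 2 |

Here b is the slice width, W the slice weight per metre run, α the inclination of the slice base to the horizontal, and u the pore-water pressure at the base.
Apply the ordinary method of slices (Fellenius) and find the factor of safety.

Ordinary method of slices: FS = Σ[c'·Δl_i + (W_i cosα_i − u_i·Δl_i)·tanφ'] / Σ W_i sinα_i, with Δl_i = b_i / cosα_i.
Slice 1: Δl = 3.1/cos0.7° = 3.100 m; N'_1 = 140·cos0.7° − 11·3.100 = 105.9; c'Δl = 36.58; W sinα = 1.7
Slice 2: Δl = 2.5/cos22.8° = 2.712 m; N'_2 = 98·cos22.8° − 15·2.712 = 49.7; c'Δl = 32.00; W sinα = 38.0
Slice 3: Δl = 1.5/cos41.0° = 1.988 m; N'_3 = 22·cos41.0° − 2·1.988 = 12.6; c'Δl = 23.45; W sinα = 14.4
Σc'Δl = 92.0 kN/m; ΣN' = 168.2 kN/m; ΣW sinα = 54.1 kN/m
Resisting = 92.0 + 168.2·tan27.1° = 92.0 + 86.1 = 178.1 kN/m
FS = 178.1 / 54.1 = 3.291

FS = 3.29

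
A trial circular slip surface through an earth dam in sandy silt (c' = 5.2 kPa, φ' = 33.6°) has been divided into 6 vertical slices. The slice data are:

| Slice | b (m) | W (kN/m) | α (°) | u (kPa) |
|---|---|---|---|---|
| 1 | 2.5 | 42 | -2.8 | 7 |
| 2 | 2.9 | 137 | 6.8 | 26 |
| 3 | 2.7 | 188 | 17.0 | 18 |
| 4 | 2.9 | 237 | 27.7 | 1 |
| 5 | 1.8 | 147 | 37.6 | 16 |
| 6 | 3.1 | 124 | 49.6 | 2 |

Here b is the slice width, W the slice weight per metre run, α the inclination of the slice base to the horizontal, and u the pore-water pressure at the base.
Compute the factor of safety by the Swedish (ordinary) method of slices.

FS = 1.31

Ordinary method of slices: FS = Σ[c'·Δl_i + (W_i cosα_i − u_i·Δl_i)·tanφ'] / Σ W_i sinα_i, with Δl_i = b_i / cosα_i.
Slice 1: Δl = 2.5/cos(-2.8°) = 2.503 m; N'_1 = 42·cos(-2.8°) − 7·2.503 = 24.4; c'Δl = 13.02; W sinα = -2.1
Slice 2: Δl = 2.9/cos6.8° = 2.921 m; N'_2 = 137·cos6.8° − 26·2.921 = 60.1; c'Δl = 15.19; W sinα = 16.2
Slice 3: Δl = 2.7/cos17.0° = 2.823 m; N'_3 = 188·cos17.0° − 18·2.823 = 129.0; c'Δl = 14.68; W sinα = 55.0
Slice 4: Δl = 2.9/cos27.7° = 3.275 m; N'_4 = 237·cos27.7° − 1·3.275 = 206.6; c'Δl = 17.03; W sinα = 110.2
Slice 5: Δl = 1.8/cos37.6° = 2.272 m; N'_5 = 147·cos37.6° − 16·2.272 = 80.1; c'Δl = 11.81; W sinα = 89.7
Slice 6: Δl = 3.1/cos49.6° = 4.783 m; N'_6 = 124·cos49.6° − 2·4.783 = 70.8; c'Δl = 24.87; W sinα = 94.4
Σc'Δl = 96.6 kN/m; ΣN' = 571.0 kN/m; ΣW sinα = 363.4 kN/m
Resisting = 96.6 + 571.0·tan33.6° = 96.6 + 379.4 = 476.0 kN/m
FS = 476.0 / 363.4 = 1.310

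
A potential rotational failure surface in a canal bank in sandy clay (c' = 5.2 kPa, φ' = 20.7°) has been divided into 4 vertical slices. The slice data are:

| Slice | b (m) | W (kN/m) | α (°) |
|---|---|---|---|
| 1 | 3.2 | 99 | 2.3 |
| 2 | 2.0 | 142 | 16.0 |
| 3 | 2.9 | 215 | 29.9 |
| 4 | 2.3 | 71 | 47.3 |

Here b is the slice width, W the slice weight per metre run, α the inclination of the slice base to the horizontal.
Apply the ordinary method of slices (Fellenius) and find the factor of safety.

FS = 1.19

Ordinary method of slices: FS = Σ[c'·Δl_i + (W_i cosα_i)·tanφ'] / Σ W_i sinα_i, with Δl_i = b_i / cosα_i.
Slice 1: Δl = 3.2/cos2.3° = 3.203 m; N'_1 = 99·cos2.3° = 98.9; c'Δl = 16.65; W sinα = 4.0
Slice 2: Δl = 2.0/cos16.0° = 2.081 m; N'_2 = 142·cos16.0° = 136.5; c'Δl = 10.82; W sinα = 39.1
Slice 3: Δl = 2.9/cos29.9° = 3.345 m; N'_3 = 215·cos29.9° = 186.4; c'Δl = 17.40; W sinα = 107.2
Slice 4: Δl = 2.3/cos47.3° = 3.392 m; N'_4 = 71·cos47.3° = 48.1; c'Δl = 17.64; W sinα = 52.2
Σc'Δl = 62.5 kN/m; ΣN' = 470.0 kN/m; ΣW sinα = 202.5 kN/m
Resisting = 62.5 + 470.0·tan20.7° = 62.5 + 177.6 = 240.1 kN/m
FS = 240.1 / 202.5 = 1.186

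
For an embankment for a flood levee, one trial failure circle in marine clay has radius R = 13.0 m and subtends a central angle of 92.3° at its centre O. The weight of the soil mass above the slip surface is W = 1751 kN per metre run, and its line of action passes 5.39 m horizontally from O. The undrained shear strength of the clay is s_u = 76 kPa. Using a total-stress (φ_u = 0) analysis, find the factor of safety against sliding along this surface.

Taking moments about the centre O, the resisting moment is provided by the undrained shear strength acting along the arc:
Arc length L_a = R·θ = 13.0·(92.3°·π/180) = 13.0·1.6109 = 20.94 m
M_R = s_u·L_a·R = 76·20.94·13.0 = 20690.9 kN·m/m
M_D = W·d = 1751·5.39 = 9437.9 kN·m/m
FS = M_R / M_D = 20690.9 / 9437.9 = 2.192

FS = 2.19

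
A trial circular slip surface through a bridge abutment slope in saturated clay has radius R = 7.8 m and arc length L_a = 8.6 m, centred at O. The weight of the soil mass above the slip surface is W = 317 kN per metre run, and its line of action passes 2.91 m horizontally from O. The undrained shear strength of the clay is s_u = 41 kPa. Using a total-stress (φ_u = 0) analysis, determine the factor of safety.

Taking moments about the centre O, the resisting moment is provided by the undrained shear strength acting along the arc:
M_R = s_u·L_a·R = 41·8.60·7.8 = 2750.3 kN·m/m
M_D = W·d = 317·2.91 = 922.5 kN·m/m
FS = M_R / M_D = 2750.3 / 922.5 = 2.981

FS = 2.98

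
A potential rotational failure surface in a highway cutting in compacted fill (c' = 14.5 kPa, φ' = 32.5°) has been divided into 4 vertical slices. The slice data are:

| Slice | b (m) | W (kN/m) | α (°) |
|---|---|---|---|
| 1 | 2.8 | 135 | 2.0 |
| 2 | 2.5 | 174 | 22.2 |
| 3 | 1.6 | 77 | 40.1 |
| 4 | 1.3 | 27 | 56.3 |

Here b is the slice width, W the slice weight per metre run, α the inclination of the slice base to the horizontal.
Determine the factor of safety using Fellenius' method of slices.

Ordinary method of slices: FS = Σ[c'·Δl_i + (W_i cosα_i)·tanφ'] / Σ W_i sinα_i, with Δl_i = b_i / cosα_i.
Slice 1: Δl = 2.8/cos2.0° = 2.802 m; N'_1 = 135·cos2.0° = 134.9; c'Δl = 40.62; W sinα = 4.7
Slice 2: Δl = 2.5/cos22.2° = 2.700 m; N'_2 = 174·cos22.2° = 161.1; c'Δl = 39.15; W sinα = 65.7
Slice 3: Δl = 1.6/cos40.1° = 2.092 m; N'_3 = 77·cos40.1° = 58.9; c'Δl = 30.33; W sinα = 49.6
Slice 4: Δl = 1.3/cos56.3° = 2.343 m; N'_4 = 27·cos56.3° = 15.0; c'Δl = 33.97; W sinα = 22.5
Σc'Δl = 144.1 kN/m; ΣN' = 369.9 kN/m; ΣW sinα = 142.5 kN/m
Resisting = 144.1 + 369.9·tan32.5° = 144.1 + 235.7 = 379.7 kN/m
FS = 379.7 / 142.5 = 2.664

FS = 2.66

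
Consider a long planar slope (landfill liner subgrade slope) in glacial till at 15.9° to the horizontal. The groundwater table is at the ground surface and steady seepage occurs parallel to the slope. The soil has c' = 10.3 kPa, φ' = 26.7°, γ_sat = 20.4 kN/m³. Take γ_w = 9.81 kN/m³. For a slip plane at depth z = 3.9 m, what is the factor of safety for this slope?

With seepage parallel to the slope and the water table at the surface, the effective normal stress on the slip plane uses the buoyant unit weight γ' = γ_sat − γ_w while the driving shear stress uses γ_sat:
FS = [c' + γ' z cos²β tanφ'] / [γ_sat z sinβ cosβ]
γ' = 20.4 − 9.81 = 10.59 kN/m³
Numerator = 10.3 + 10.59·3.9·cos²15.9°·tan26.7° = 10.3 + 10.59·3.9·0.9249·0.5029 = 29.513 kPa
Denominator = 20.4·3.9·sin15.9°·cos15.9° = 20.4·3.9·0.2740·0.9617 = 20.962 kPa
FS = 29.513 / 20.962 = 1.408

FS = 1.41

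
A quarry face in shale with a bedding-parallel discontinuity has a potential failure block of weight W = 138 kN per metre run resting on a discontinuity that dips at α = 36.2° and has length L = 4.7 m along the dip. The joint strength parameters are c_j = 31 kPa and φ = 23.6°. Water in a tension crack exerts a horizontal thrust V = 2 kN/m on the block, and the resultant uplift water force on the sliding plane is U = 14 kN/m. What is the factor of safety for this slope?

Resolving the block weight along and normal to the plane and applying the Mohr–Coulomb strength on the joint:
N' = W cosα − U − V sinα = 138·cos36.2° − 14 − 2·sin36.2° = 96.2 kN/m
Driving force T = W sinα + V cosα = 138·sin36.2° + 2·cos36.2° = 83.1 kN/m
Resisting force R = c_j·L + N'·tanφ = 31·4.7 + 96.2·tan23.6° = 145.7 + 42.0 = 187.7 kN/m
FS = R / T = 187.7 / 83.1 = 2.258

FS = 2.26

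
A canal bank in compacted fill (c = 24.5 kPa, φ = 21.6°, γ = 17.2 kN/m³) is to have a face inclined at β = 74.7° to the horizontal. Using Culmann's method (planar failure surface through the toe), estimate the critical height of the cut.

Culmann's analysis gives the critical failure plane at α_cr = (β + φ)/2 = (74.7 + 21.6)/2 = 48.2°, and the critical height
H_c = (4c/γ) · sinβ cosφ / [1 − cos(β − φ)]
    = (4·24.5/17.2) · sin74.7°·cos21.6° / [1 − cos(53.1°)]
    = 5.698 · 0.9646·0.9298 / [1 − 0.6004]
    = 5.698 · 0.8968 / 0.3996
    = 12.79 m

H_c = 12.79 m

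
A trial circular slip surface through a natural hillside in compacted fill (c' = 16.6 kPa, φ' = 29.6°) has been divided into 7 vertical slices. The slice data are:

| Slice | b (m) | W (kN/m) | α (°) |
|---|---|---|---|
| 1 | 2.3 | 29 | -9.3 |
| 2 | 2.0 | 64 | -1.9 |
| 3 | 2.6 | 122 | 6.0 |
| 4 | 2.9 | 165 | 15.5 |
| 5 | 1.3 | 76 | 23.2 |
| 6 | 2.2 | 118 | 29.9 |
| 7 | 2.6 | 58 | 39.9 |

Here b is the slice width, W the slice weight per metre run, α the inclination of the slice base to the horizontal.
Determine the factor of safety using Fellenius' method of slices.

Ordinary method of slices: FS = Σ[c'·Δl_i + (W_i cosα_i)·tanφ'] / Σ W_i sinα_i, with Δl_i = b_i / cosα_i.
Slice 1: Δl = 2.3/cos(-9.3°) = 2.331 m; N'_1 = 29·cos(-9.3°) = 28.6; c'Δl = 38.69; W sinα = -4.7
Slice 2: Δl = 2.0/cos(-1.9°) = 2.001 m; N'_2 = 64·cos(-1.9°) = 64.0; c'Δl = 33.22; W sinα = -2.1
Slice 3: Δl = 2.6/cos6.0° = 2.614 m; N'_3 = 122·cos6.0° = 121.3; c'Δl = 43.40; W sinα = 12.8
Slice 4: Δl = 2.9/cos15.5° = 3.009 m; N'_4 = 165·cos15.5° = 159.0; c'Δl = 49.96; W sinα = 44.1
Slice 5: Δl = 1.3/cos23.2° = 1.414 m; N'_5 = 76·cos23.2° = 69.9; c'Δl = 23.48; W sinα = 29.9
Slice 6: Δl = 2.2/cos29.9° = 2.538 m; N'_6 = 118·cos29.9° = 102.3; c'Δl = 42.13; W sinα = 58.8
Slice 7: Δl = 2.6/cos39.9° = 3.389 m; N'_7 = 58·cos39.9° = 44.5; c'Δl = 56.26; W sinα = 37.2
Σc'Δl = 287.1 kN/m; ΣN' = 589.6 kN/m; ΣW sinα = 176.0 kN/m
Resisting = 287.1 + 589.6·tan29.6° = 287.1 + 334.9 = 622.0 kN/m
FS = 622.0 / 176.0 = 3.534

FS = 3.53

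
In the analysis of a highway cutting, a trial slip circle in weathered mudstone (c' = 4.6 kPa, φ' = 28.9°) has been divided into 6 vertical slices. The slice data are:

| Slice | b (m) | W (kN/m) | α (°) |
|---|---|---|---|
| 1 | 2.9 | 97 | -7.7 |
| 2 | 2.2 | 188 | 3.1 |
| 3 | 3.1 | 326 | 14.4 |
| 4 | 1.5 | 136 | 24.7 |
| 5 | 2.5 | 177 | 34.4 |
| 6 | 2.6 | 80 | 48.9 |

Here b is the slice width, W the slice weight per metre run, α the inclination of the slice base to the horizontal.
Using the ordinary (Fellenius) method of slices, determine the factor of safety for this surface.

Ordinary method of slices: FS = Σ[c'·Δl_i + (W_i cosα_i)·tanφ'] / Σ W_i sinα_i, with Δl_i = b_i / cosα_i.
Slice 1: Δl = 2.9/cos(-7.7°) = 2.926 m; N'_1 = 97·cos(-7.7°) = 96.1; c'Δl = 13.46; W sinα = -13.0
Slice 2: Δl = 2.2/cos3.1° = 2.203 m; N'_2 = 188·cos3.1° = 187.7; c'Δl = 10.13; W sinα = 10.2
Slice 3: Δl = 3.1/cos14.4° = 3.201 m; N'_3 = 326·cos14.4° = 315.8; c'Δl = 14.72; W sinα = 81.1
Slice 4: Δl = 1.5/cos24.7° = 1.651 m; N'_4 = 136·cos24.7° = 123.6; c'Δl = 7.59; W sinα = 56.8
Slice 5: Δl = 2.5/cos34.4° = 3.030 m; N'_5 = 177·cos34.4° = 146.0; c'Δl = 13.94; W sinα = 100.0
Slice 6: Δl = 2.6/cos48.9° = 3.955 m; N'_6 = 80·cos48.9° = 52.6; c'Δl = 18.19; W sinα = 60.3
Σc'Δl = 78.0 kN/m; ΣN' = 921.8 kN/m; ΣW sinα = 295.4 kN/m
Resisting = 78.0 + 921.8·tan28.9° = 78.0 + 508.9 = 586.9 kN/m
FS = 586.9 / 295.4 = 1.987

FS = 1.99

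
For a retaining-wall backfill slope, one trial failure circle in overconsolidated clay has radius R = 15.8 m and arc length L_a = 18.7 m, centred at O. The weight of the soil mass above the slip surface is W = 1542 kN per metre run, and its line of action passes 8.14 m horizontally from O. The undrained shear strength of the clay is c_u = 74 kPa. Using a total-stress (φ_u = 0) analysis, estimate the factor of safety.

FS = 1.74

Taking moments about the centre O, the resisting moment is provided by the undrained shear strength acting along the arc:
M_R = c_u·L_a·R = 74·18.70·15.8 = 21864.0 kN·m/m
M_D = W·d = 1542·8.14 = 12551.9 kN·m/m
FS = M_R / M_D = 21864.0 / 12551.9 = 1.742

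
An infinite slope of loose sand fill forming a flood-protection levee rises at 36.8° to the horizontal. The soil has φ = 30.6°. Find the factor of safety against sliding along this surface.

FS = 0.79

For a dry cohesionless infinite slope the factor of safety is FS = tanφ / tanβ.
FS = tan30.6° / tan36.8° = 0.5914 / 0.7481 = 0.791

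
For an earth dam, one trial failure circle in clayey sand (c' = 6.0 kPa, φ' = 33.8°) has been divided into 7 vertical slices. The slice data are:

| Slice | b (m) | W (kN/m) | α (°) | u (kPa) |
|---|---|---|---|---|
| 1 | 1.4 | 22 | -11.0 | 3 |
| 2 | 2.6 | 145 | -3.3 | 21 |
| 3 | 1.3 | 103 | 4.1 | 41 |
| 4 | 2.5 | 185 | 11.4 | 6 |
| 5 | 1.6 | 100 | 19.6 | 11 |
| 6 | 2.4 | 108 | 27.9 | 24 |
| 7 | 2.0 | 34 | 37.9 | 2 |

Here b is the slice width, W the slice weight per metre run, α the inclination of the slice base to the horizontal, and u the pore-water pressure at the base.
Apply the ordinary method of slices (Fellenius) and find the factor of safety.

Ordinary method of slices: FS = Σ[c'·Δl_i + (W_i cosα_i − u_i·Δl_i)·tanφ'] / Σ W_i sinα_i, with Δl_i = b_i / cosα_i.
Slice 1: Δl = 1.4/cos(-11.0°) = 1.426 m; N'_1 = 22·cos(-11.0°) − 3·1.426 = 17.3; c'Δl = 8.56; W sinα = -4.2
Slice 2: Δl = 2.6/cos(-3.3°) = 2.604 m; N'_2 = 145·cos(-3.3°) − 21·2.604 = 90.1; c'Δl = 15.63; W sinα = -8.3
Slice 3: Δl = 1.3/cos4.1° = 1.303 m; N'_3 = 103·cos4.1° − 41·1.303 = 49.3; c'Δl = 7.82; W sinα = 7.4
Slice 4: Δl = 2.5/cos11.4° = 2.550 m; N'_4 = 185·cos11.4° − 6·2.550 = 166.0; c'Δl = 15.30; W sinα = 36.6
Slice 5: Δl = 1.6/cos19.6° = 1.698 m; N'_5 = 100·cos19.6° − 11·1.698 = 75.5; c'Δl = 10.19; W sinα = 33.5
Slice 6: Δl = 2.4/cos27.9° = 2.716 m; N'_6 = 108·cos27.9° − 24·2.716 = 30.3; c'Δl = 16.29; W sinα = 50.5
Slice 7: Δl = 2.0/cos37.9° = 2.535 m; N'_7 = 34·cos37.9° − 2·2.535 = 21.8; c'Δl = 15.21; W sinα = 20.9
Σc'Δl = 89.0 kN/m; ΣN' = 450.3 kN/m; ΣW sinα = 136.4 kN/m
Resisting = 89.0 + 450.3·tan33.8° = 89.0 + 301.4 = 390.4 kN/m
FS = 390.4 / 136.4 = 2.863

FS = 2.86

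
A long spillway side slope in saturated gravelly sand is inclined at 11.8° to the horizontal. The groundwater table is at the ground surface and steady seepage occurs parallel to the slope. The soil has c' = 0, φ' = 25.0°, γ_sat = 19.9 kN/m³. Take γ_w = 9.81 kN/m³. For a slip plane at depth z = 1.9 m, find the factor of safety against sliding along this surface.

With seepage parallel to the slope and the water table at the surface, the effective normal stress on the slip plane uses the buoyant unit weight γ' = γ_sat − γ_w while the driving shear stress uses γ_sat:
FS = [c' + γ' z cos²β tanφ'] / [γ_sat z sinβ cosβ]
(For c' = 0 this reduces to FS = (γ'/γ_sat)·tanφ'/tanβ.)
γ' = 19.9 − 9.81 = 10.09 kN/m³
Numerator = 0.0 + 10.09·1.9·cos²11.8°·tan25.0° = 0.0 + 10.09·1.9·0.9582·0.4663 = 8.566 kPa
Denominator = 19.9·1.9·sin11.8°·cos11.8° = 19.9·1.9·0.2045·0.9789 = 7.569 kPa
FS = 8.566 / 7.569 = 1.132

FS = 1.13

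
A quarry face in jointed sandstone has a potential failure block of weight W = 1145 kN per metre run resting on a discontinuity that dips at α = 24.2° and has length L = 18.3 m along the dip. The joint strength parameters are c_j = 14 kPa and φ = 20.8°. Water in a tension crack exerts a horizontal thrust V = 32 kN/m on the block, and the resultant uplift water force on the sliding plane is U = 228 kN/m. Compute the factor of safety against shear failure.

Resolving the block weight along and normal to the plane and applying the Mohr–Coulomb strength on the joint:
N' = W cosα − U − V sinα = 1145·cos24.2° − 228 − 32·sin24.2° = 803.3 kN/m
Driving force T = W sinα + V cosα = 1145·sin24.2° + 32·cos24.2° = 498.5 kN/m
Resisting force R = c_j·L + N'·tanφ = 14·18.3 + 803.3·tan20.8° = 256.2 + 305.1 = 561.3 kN/m
FS = R / T = 561.3 / 498.5 = 1.126

FS = 1.13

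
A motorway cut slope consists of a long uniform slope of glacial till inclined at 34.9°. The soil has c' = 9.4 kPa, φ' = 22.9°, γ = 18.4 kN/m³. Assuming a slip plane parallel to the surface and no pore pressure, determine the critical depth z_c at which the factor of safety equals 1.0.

z_c = 2.76 m

Setting FS = 1.00 in FS = [c' + γz cos²β tanφ'] / [γz sinβ cosβ] and solving for z:
z = c' / [γ cosβ (FS·sinβ − cosβ·tanφ')]
  = 9.4 / [18.4·cos34.9°·(1.00·sin34.9° − cos34.9°·tan22.9°)]
  = 9.4 / [18.4·0.8202·(1.00·0.5721 − 0.8202·0.4224)]
  = 9.4 / 3.4060 = 2.760 m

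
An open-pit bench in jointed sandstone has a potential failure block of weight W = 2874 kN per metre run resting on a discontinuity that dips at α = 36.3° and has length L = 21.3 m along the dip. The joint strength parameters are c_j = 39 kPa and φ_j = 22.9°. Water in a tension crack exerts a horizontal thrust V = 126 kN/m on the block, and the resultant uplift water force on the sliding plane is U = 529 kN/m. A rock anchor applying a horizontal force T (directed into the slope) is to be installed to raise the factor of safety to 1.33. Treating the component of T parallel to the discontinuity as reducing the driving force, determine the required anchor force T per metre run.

Resolving forces along and normal to the sliding plane, with the horizontal anchor force T adding T·sinα to the effective normal force and T·cosα acting up the plane against the driving force:
FS = [c_jL + (W cosα − U − V sinα + T sinα) tanφ_j] / [W sinα + V cosα − T cosα]
Without the anchor: N' = 1712.6 kN/m, driving T_d = 1803.0 kN/m, resisting R = 39·21.3 + 1712.6·tan22.9° = 1554.1 kN/m, FS = 0.86.
Setting FS = 1.33 and solving for T:
1.33·(1803.0 − T cos36.3°) = 1554.1 + T sin36.3°·tan22.9°
T·(sin36.3°·tan22.9° + 1.33·cos36.3°) = 1.33·1803.0 − 1554.1
T·(0.5920·0.4224 + 1.33·0.8059) = 2398.0 − 1554.1 = 843.8
T·1.3220 = 843.8
T = 638.3 kN/m

T = 638 kN/m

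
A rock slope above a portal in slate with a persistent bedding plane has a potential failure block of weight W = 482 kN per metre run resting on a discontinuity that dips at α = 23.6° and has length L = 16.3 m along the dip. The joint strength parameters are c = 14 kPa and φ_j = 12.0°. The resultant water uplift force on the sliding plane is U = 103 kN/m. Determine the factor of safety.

FS = 1.56

Resolving the block weight along and normal to the plane and applying the Mohr–Coulomb strength on the joint:
N' = W cosα − U = 482·cos23.6° − 103 = 338.7 kN/m
Driving force T = W sinα = 482·sin23.6° = 193.0 kN/m
Resisting force R = c·L + N'·tanφ_j = 14·16.3 + 338.7·tan12.0° = 228.2 + 72.0 = 300.2 kN/m
FS = R / T = 300.2 / 193.0 = 1.556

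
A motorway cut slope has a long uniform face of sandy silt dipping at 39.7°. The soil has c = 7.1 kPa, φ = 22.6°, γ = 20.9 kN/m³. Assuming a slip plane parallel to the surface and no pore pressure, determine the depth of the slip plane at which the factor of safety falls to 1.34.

z = 0.82 m

Setting FS = 1.34 in FS = [c + γz cos²β tanφ] / [γz sinβ cosβ] and solving for z:
z = c / [γ cosβ (FS·sinβ − cosβ·tanφ)]
  = 7.1 / [20.9·cos39.7°·(1.34·sin39.7° − cos39.7°·tan22.6°)]
  = 7.1 / [20.9·0.7694·(1.34·0.6388 − 0.7694·0.4163)]
  = 7.1 / 8.6140 = 0.824 m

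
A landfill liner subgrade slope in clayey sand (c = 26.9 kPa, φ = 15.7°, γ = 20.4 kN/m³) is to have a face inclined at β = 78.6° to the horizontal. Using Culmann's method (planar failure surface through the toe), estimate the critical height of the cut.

Culmann's analysis gives the critical failure plane at α_cr = (β + φ)/2 = (78.6 + 15.7)/2 = 47.1°, and the critical height
H_c = (4c/γ) · sinβ cosφ / [1 − cos(β − φ)]
    = (4·26.9/20.4) · sin78.6°·cos15.7° / [1 − cos(62.9°)]
    = 5.275 · 0.9803·0.9627 / [1 − 0.4555]
    = 5.275 · 0.9437 / 0.5445
    = 9.14 m

H_c = 9.14 m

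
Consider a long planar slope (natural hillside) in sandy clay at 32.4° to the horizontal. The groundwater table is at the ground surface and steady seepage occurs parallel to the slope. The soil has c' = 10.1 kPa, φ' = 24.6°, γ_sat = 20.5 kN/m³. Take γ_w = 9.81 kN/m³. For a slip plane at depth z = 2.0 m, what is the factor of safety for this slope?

FS = 0.92

With seepage parallel to the slope and the water table at the surface, the effective normal stress on the slip plane uses the buoyant unit weight γ' = γ_sat − γ_w while the driving shear stress uses γ_sat:
FS = [c' + γ' z cos²β tanφ'] / [γ_sat z sinβ cosβ]
γ' = 20.5 − 9.81 = 10.69 kN/m³
Numerator = 10.1 + 10.69·2.0·cos²32.4°·tan24.6° = 10.1 + 10.69·2.0·0.7129·0.4578 = 17.078 kPa
Denominator = 20.5·2.0·sin32.4°·cos32.4° = 20.5·2.0·0.5358·0.8443 = 18.549 kPa
FS = 17.078 / 18.549 = 0.921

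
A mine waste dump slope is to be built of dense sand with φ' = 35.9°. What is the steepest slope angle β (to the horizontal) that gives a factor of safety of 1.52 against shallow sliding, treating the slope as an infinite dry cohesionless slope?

β = 25.5°

For an infinite dry cohesionless slope FS = tanφ'/tanβ, so tanβ = tanφ' / FS.
tanβ = tan35.9° / 1.52 = 0.7239 / 1.52 = 0.4762
β = arctan(0.4762) = 25.47°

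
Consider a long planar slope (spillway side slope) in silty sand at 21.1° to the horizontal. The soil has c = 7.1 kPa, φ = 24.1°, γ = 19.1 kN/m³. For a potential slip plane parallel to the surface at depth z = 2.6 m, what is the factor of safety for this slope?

For an infinite slope with a slip plane parallel to the surface (no pore pressure): FS = [c + γz cos²β tanφ] / [γz sinβ cosβ].
γz = 19.1·2.6 = 49.66 kN/m²
Numerator = 7.1 + 49.66·cos²21.1°·tan24.1° = 7.1 + 49.66·0.8704·0.4473 = 26.435 kPa
Denominator = 49.66·sin21.1°·cos21.1° = 49.66·0.3600·0.9330 = 16.679 kPa
FS = 26.435 / 16.679 = 1.585

FS = 1.58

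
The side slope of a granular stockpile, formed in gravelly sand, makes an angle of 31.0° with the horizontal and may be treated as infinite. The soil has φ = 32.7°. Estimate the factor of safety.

FS = 1.07

For a dry cohesionless infinite slope the factor of safety is FS = tanφ / tanβ.
FS = tan32.7° / tan31.0° = 0.6420 / 0.6009 = 1.068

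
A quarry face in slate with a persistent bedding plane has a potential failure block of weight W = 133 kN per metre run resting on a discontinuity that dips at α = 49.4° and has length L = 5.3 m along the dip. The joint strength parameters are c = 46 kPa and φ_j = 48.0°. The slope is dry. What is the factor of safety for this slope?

Resolving the block weight along and normal to the plane and applying the Mohr–Coulomb strength on the joint:
N' = W cosα = 133·cos49.4° = 86.6 kN/m
Driving force T = W sinα = 133·sin49.4° = 101.0 kN/m
Resisting force R = c·L + N'·tanφ_j = 46·5.3 + 86.6·tan48.0° = 243.8 + 96.1 = 339.9 kN/m
FS = R / T = 339.9 / 101.0 = 3.366

FS = 3.37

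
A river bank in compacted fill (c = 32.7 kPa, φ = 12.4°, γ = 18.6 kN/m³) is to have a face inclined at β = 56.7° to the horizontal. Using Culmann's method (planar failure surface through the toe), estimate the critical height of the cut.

H_c = 20.19 m

Culmann's analysis gives the critical failure plane at α_cr = (β + φ)/2 = (56.7 + 12.4)/2 = 34.6°, and the critical height
H_c = (4c/γ) · sinβ cosφ / [1 − cos(β − φ)]
    = (4·32.7/18.6) · sin56.7°·cos12.4° / [1 − cos(44.3°)]
    = 7.032 · 0.8358·0.9767 / [1 − 0.7157]
    = 7.032 · 0.8163 / 0.2843
    = 20.19 m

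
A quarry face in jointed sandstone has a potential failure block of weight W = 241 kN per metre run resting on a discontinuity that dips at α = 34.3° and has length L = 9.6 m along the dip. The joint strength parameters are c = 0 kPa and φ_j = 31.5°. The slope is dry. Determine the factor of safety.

FS = 0.90

Resolving the block weight along and normal to the plane and applying the Mohr–Coulomb strength on the joint:
N' = W cosα = 241·cos34.3° = 199.1 kN/m
Driving force T = W sinα = 241·sin34.3° = 135.8 kN/m
Resisting force R = c·L + N'·tanφ_j = 0·9.6 + 199.1·tan31.5° = 0.0 + 122.0 = 122.0 kN/m
FS = R / T = 122.0 / 135.8 = 0.898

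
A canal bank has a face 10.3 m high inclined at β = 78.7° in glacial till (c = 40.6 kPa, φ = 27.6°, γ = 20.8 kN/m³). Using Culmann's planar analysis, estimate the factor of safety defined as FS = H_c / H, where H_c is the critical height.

FS = 1.77

H_c = (4c/γ) · sinβ cosφ / [1 − cos(β − φ)]
    = (4·40.6/20.8) · sin78.7°·cos27.6° / [1 − cos51.1°]
    = 7.808 · 0.8690 / 0.3720 = 18.24 m
FS = H_c / H = 18.24 / 10.3 = 1.771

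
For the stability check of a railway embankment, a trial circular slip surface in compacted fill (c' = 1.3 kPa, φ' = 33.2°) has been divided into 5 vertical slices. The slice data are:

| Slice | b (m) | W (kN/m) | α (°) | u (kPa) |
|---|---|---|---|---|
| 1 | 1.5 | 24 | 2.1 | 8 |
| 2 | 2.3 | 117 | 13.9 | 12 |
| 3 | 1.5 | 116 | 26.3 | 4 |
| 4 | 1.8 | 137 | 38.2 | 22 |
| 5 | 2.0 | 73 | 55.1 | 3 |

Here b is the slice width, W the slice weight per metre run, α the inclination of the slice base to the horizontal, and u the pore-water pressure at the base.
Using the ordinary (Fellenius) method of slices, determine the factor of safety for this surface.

Ordinary method of slices: FS = Σ[c'·Δl_i + (W_i cosα_i − u_i·Δl_i)·tanφ'] / Σ W_i sinα_i, with Δl_i = b_i / cosα_i.
Slice 1: Δl = 1.5/cos2.1° = 1.501 m; N'_1 = 24·cos2.1° − 8·1.501 = 12.0; c'Δl = 1.95; W sinα = 0.9
Slice 2: Δl = 2.3/cos13.9° = 2.369 m; N'_2 = 117·cos13.9° − 12·2.369 = 85.1; c'Δl = 3.08; W sinα = 28.1
Slice 3: Δl = 1.5/cos26.3° = 1.673 m; N'_3 = 116·cos26.3° − 4·1.673 = 97.3; c'Δl = 2.18; W sinα = 51.4
Slice 4: Δl = 1.8/cos38.2° = 2.290 m; N'_4 = 137·cos38.2° − 22·2.290 = 57.3; c'Δl = 2.98; W sinα = 84.7
Slice 5: Δl = 2.0/cos55.1° = 3.496 m; N'_5 = 73·cos55.1° − 3·3.496 = 31.3; c'Δl = 4.54; W sinα = 59.9
Σc'Δl = 14.7 kN/m; ΣN' = 283.0 kN/m; ΣW sinα = 225.0 kN/m
Resisting = 14.7 + 283.0·tan33.2° = 14.7 + 185.2 = 199.9 kN/m
FS = 199.9 / 225.0 = 0.889

FS = 0.89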